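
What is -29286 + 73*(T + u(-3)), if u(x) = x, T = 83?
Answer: -23446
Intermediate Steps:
-29286 + 73*(T + u(-3)) = -29286 + 73*(83 - 3) = -29286 + 73*80 = -29286 + 5840 = -23446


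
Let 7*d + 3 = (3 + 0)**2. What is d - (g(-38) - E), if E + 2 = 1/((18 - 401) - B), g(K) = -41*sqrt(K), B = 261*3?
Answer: -9335/8162 + 41*I*sqrt(38) ≈ -1.1437 + 252.74*I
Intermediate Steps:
B = 783
E = -2333/1166 (E = -2 + 1/((18 - 401) - 1*783) = -2 + 1/(-383 - 783) = -2 + 1/(-1166) = -2 - 1/1166 = -2333/1166 ≈ -2.0009)
d = 6/7 (d = -3/7 + (3 + 0)**2/7 = -3/7 + (1/7)*3**2 = -3/7 + (1/7)*9 = -3/7 + 9/7 = 6/7 ≈ 0.85714)
d - (g(-38) - E) = 6/7 - (-41*I*sqrt(38) - 1*(-2333/1166)) = 6/7 - (-41*I*sqrt(38) + 2333/1166) = 6/7 - (2333/1166 - 41*I*sqrt(38)) = 6/7 + (-2333/1166 + 41*I*sqrt(38)) = -9335/8162 + 41*I*sqrt(38)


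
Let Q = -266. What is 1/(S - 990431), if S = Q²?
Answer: -1/919675 ≈ -1.0873e-6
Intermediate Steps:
S = 70756 (S = (-266)² = 70756)
1/(S - 990431) = 1/(70756 - 990431) = 1/(-919675) = -1/919675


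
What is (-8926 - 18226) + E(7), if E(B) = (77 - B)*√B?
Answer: -27152 + 70*√7 ≈ -26967.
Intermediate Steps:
E(B) = √B*(77 - B)
(-8926 - 18226) + E(7) = (-8926 - 18226) + √7*(77 - 1*7) = -27152 + √7*(77 - 7) = -27152 + √7*70 = -27152 + 70*√7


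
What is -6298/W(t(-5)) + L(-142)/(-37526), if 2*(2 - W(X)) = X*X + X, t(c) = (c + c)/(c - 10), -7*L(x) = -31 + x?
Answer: -14889343373/3414866 ≈ -4360.2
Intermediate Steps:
L(x) = 31/7 - x/7 (L(x) = -(-31 + x)/7 = 31/7 - x/7)
t(c) = 2*c/(-10 + c) (t(c) = (2*c)/(-10 + c) = 2*c/(-10 + c))
W(X) = 2 - X/2 - X²/2 (W(X) = 2 - (X*X + X)/2 = 2 - (X² + X)/2 = 2 - (X + X²)/2 = 2 + (-X/2 - X²/2) = 2 - X/2 - X²/2)
-6298/W(t(-5)) + L(-142)/(-37526) = -6298/(2 - (-5)/(-10 - 5) - 100/(-10 - 5)²/2) + (31/7 - ⅐*(-142))/(-37526) = -6298/(2 - (-5)/(-15) - (2*(-5)/(-15))²/2) + (31/7 + 142/7)*(-1/37526) = -6298/(2 - (-5)*(-1)/15 - (2*(-5)*(-1/15))²/2) + (173/7)*(-1/37526) = -6298/(2 - ½*⅔ - (⅔)²/2) - 173/262682 = -6298/(2 - ⅓ - ½*4/9) - 173/262682 = -6298/(2 - ⅓ - 2/9) - 173/262682 = -6298/13/9 - 173/262682 = -6298*9/13 - 173/262682 = -56682/13 - 173/262682 = -14889343373/3414866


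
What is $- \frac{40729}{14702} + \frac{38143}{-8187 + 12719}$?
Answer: $\frac{188097279}{33314732} \approx 5.6461$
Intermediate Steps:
$- \frac{40729}{14702} + \frac{38143}{-8187 + 12719} = \left(-40729\right) \frac{1}{14702} + \frac{38143}{4532} = - \frac{40729}{14702} + 38143 \cdot \frac{1}{4532} = - \frac{40729}{14702} + \frac{38143}{4532} = \frac{188097279}{33314732}$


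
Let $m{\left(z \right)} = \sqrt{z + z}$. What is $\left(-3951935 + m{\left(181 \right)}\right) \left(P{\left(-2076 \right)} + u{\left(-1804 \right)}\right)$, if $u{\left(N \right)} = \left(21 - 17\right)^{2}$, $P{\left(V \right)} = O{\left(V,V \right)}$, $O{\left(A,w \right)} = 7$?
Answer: $-90894505 + 23 \sqrt{362} \approx -9.0894 \cdot 10^{7}$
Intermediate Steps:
$P{\left(V \right)} = 7$
$m{\left(z \right)} = \sqrt{2} \sqrt{z}$ ($m{\left(z \right)} = \sqrt{2 z} = \sqrt{2} \sqrt{z}$)
$u{\left(N \right)} = 16$ ($u{\left(N \right)} = 4^{2} = 16$)
$\left(-3951935 + m{\left(181 \right)}\right) \left(P{\left(-2076 \right)} + u{\left(-1804 \right)}\right) = \left(-3951935 + \sqrt{2} \sqrt{181}\right) \left(7 + 16\right) = \left(-3951935 + \sqrt{362}\right) 23 = -90894505 + 23 \sqrt{362}$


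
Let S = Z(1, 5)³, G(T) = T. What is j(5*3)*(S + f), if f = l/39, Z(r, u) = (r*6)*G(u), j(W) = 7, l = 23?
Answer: 7371161/39 ≈ 1.8900e+5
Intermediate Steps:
Z(r, u) = 6*r*u (Z(r, u) = (r*6)*u = (6*r)*u = 6*r*u)
f = 23/39 ≈ 0.58974
S = 27000 (S = (6*1*5)³ = 30³ = 27000)
j(5*3)*(S + f) = 7*(27000 + 23/39) = 7*(1053023/39) = 7371161/39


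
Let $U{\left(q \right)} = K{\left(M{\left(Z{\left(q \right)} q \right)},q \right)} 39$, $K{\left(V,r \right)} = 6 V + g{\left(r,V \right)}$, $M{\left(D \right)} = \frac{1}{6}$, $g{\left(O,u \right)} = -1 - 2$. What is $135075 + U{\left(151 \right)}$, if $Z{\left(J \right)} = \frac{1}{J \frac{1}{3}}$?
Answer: $134997$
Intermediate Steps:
$Z{\left(J \right)} = \frac{3}{J}$ ($Z{\left(J \right)} = \frac{1}{J \frac{1}{3}} = \frac{1}{\frac{1}{3} J} = \frac{3}{J}$)
$g{\left(O,u \right)} = -3$
$M{\left(D \right)} = \frac{1}{6}$
$K{\left(V,r \right)} = -3 + 6 V$ ($K{\left(V,r \right)} = 6 V - 3 = -3 + 6 V$)
$U{\left(q \right)} = -78$ ($U{\left(q \right)} = \left(-3 + 6 \cdot \frac{1}{6}\right) 39 = \left(-3 + 1\right) 39 = \left(-2\right) 39 = -78$)
$135075 + U{\left(151 \right)} = 135075 - 78 = 134997$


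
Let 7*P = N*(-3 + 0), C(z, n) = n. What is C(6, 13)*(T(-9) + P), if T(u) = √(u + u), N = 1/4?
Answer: -39/28 + 39*I*√2 ≈ -1.3929 + 55.154*I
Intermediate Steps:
N = ¼ ≈ 0.25000
P = -3/28 (P = ((-3 + 0)/4)/7 = ((¼)*(-3))/7 = (⅐)*(-¾) = -3/28 ≈ -0.10714)
T(u) = √2*√u (T(u) = √(2*u) = √2*√u)
C(6, 13)*(T(-9) + P) = 13*(√2*√(-9) - 3/28) = 13*(√2*(3*I) - 3/28) = 13*(3*I*√2 - 3/28) = 13*(-3/28 + 3*I*√2) = -39/28 + 39*I*√2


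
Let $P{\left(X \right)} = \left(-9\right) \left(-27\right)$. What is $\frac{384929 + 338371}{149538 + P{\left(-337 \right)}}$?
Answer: $\frac{241100}{49927} \approx 4.829$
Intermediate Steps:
$P{\left(X \right)} = 243$
$\frac{384929 + 338371}{149538 + P{\left(-337 \right)}} = \frac{384929 + 338371}{149538 + 243} = \frac{723300}{149781} = 723300 \cdot \frac{1}{149781} = \frac{241100}{49927}$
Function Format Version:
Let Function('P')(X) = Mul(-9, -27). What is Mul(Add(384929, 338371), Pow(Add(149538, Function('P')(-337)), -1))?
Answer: Rational(241100, 49927) ≈ 4.8290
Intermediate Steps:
Function('P')(X) = 243
Mul(Add(384929, 338371), Pow(Add(149538, Function('P')(-337)), -1)) = Mul(Add(384929, 338371), Pow(Add(149538, 243), -1)) = Mul(723300, Pow(149781, -1)) = Mul(723300, Rational(1, 149781)) = Rational(241100, 49927)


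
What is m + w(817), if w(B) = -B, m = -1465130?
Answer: -1465947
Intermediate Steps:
m + w(817) = -1465130 - 1*817 = -1465130 - 817 = -1465947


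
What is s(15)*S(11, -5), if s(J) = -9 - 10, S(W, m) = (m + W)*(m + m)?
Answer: 1140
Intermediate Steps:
S(W, m) = 2*m*(W + m) (S(W, m) = (W + m)*(2*m) = 2*m*(W + m))
s(J) = -19
s(15)*S(11, -5) = -38*(-5)*(11 - 5) = -38*(-5)*6 = -19*(-60) = 1140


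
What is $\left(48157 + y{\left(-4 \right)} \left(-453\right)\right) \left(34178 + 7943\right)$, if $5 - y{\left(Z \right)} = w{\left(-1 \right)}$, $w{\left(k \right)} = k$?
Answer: $1913936119$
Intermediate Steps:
$y{\left(Z \right)} = 6$ ($y{\left(Z \right)} = 5 - -1 = 5 + 1 = 6$)
$\left(48157 + y{\left(-4 \right)} \left(-453\right)\right) \left(34178 + 7943\right) = \left(48157 + 6 \left(-453\right)\right) \left(34178 + 7943\right) = \left(48157 - 2718\right) 42121 = 45439 \cdot 42121 = 1913936119$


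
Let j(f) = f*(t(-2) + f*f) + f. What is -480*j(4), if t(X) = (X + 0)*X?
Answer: -40320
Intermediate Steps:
t(X) = X**2 (t(X) = X*X = X**2)
j(f) = f + f*(4 + f**2) (j(f) = f*((-2)**2 + f*f) + f = f*(4 + f**2) + f = f + f*(4 + f**2))
-480*j(4) = -1920*(5 + 4**2) = -1920*(5 + 16) = -1920*21 = -480*84 = -40320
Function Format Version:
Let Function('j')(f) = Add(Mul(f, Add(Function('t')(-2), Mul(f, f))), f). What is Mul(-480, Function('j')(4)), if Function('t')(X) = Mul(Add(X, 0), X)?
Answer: -40320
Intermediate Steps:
Function('t')(X) = Pow(X, 2) (Function('t')(X) = Mul(X, X) = Pow(X, 2))
Function('j')(f) = Add(f, Mul(f, Add(4, Pow(f, 2)))) (Function('j')(f) = Add(Mul(f, Add(Pow(-2, 2), Mul(f, f))), f) = Add(Mul(f, Add(4, Pow(f, 2))), f) = Add(f, Mul(f, Add(4, Pow(f, 2)))))
Mul(-480, Function('j')(4)) = Mul(-480, Mul(4, Add(5, Pow(4, 2)))) = Mul(-480, Mul(4, Add(5, 16))) = Mul(-480, Mul(4, 21)) = Mul(-480, 84) = -40320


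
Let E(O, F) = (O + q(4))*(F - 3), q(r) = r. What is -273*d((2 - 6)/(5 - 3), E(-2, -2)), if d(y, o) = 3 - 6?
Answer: 819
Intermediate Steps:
E(O, F) = (-3 + F)*(4 + O) (E(O, F) = (O + 4)*(F - 3) = (4 + O)*(-3 + F) = (-3 + F)*(4 + O))
d(y, o) = -3
-273*d((2 - 6)/(5 - 3), E(-2, -2)) = -273*(-3) = 819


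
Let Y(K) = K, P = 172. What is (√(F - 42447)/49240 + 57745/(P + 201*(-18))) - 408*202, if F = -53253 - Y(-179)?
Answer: -284063281/3446 + I*√95521/49240 ≈ -82433.0 + 0.0062767*I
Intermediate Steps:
F = -53074 (F = -53253 - 1*(-179) = -53253 + 179 = -53074)
(√(F - 42447)/49240 + 57745/(P + 201*(-18))) - 408*202 = (√(-53074 - 42447)/49240 + 57745/(172 + 201*(-18))) - 408*202 = (√(-95521)*(1/49240) + 57745/(172 - 3618)) - 82416 = ((I*√95521)*(1/49240) + 57745/(-3446)) - 82416 = (I*√95521/49240 + 57745*(-1/3446)) - 82416 = (I*√95521/49240 - 57745/3446) - 82416 = (-57745/3446 + I*√95521/49240) - 82416 = -284063281/3446 + I*√95521/49240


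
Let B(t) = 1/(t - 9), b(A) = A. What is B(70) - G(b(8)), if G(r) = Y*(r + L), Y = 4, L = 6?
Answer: -3415/61 ≈ -55.984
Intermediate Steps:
G(r) = 24 + 4*r (G(r) = 4*(r + 6) = 4*(6 + r) = 24 + 4*r)
B(t) = 1/(-9 + t)
B(70) - G(b(8)) = 1/(-9 + 70) - (24 + 4*8) = 1/61 - (24 + 32) = 1/61 - 1*56 = 1/61 - 56 = -3415/61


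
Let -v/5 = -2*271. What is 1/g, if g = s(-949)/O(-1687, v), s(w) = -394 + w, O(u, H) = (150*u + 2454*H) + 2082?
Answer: -6399372/1343 ≈ -4765.0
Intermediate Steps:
v = 2710 (v = -(-10)*271 = -5*(-542) = 2710)
O(u, H) = 2082 + 150*u + 2454*H
g = -1343/6399372 (g = (-394 - 949)/(2082 + 150*(-1687) + 2454*2710) = -1343/(2082 - 253050 + 6650340) = -1343/6399372 ≈ -0.00020986)
1/g = 1/(-1343/6399372) = -6399372/1343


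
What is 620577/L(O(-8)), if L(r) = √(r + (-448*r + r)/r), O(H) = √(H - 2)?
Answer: 620577/√(-447 + I*√10) ≈ 103.82 - 29352.0*I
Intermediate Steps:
O(H) = √(-2 + H)
L(r) = √(-447 + r) (L(r) = √(r + (-447*r)/r) = √(r - 447) = √(-447 + r))
620577/L(O(-8)) = 620577/(√(-447 + √(-2 - 8))) = 620577/(√(-447 + √(-10))) = 620577/(√(-447 + I*√10)) = 620577/√(-447 + I*√10)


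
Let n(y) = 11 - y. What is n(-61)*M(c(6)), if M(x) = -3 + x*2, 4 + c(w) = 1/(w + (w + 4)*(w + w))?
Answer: -5536/7 ≈ -790.86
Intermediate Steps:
c(w) = -4 + 1/(w + 2*w*(4 + w)) (c(w) = -4 + 1/(w + (w + 4)*(w + w)) = -4 + 1/(w + (4 + w)*(2*w)) = -4 + 1/(w + 2*w*(4 + w)))
M(x) = -3 + 2*x
n(-61)*M(c(6)) = (11 - 1*(-61))*(-3 + 2*((1 - 36*6 - 8*6²)/(6*(9 + 2*6)))) = (11 + 61)*(-3 + 2*((1 - 216 - 8*36)/(6*(9 + 12)))) = 72*(-3 + 2*((⅙)*(1 - 216 - 288)/21)) = 72*(-3 + 2*((⅙)*(1/21)*(-503))) = 72*(-3 + 2*(-503/126)) = 72*(-3 - 503/63) = 72*(-692/63) = -5536/7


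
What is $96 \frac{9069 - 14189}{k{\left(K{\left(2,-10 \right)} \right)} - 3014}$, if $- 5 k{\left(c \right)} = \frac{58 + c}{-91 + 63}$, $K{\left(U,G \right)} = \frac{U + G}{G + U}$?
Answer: $\frac{68812800}{421901} \approx 163.1$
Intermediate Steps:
$K{\left(U,G \right)} = 1$ ($K{\left(U,G \right)} = \frac{G + U}{G + U} = 1$)
$k{\left(c \right)} = \frac{29}{70} + \frac{c}{140}$ ($k{\left(c \right)} = - \frac{\left(58 + c\right) \frac{1}{-91 + 63}}{5} = - \frac{\left(58 + c\right) \frac{1}{-28}}{5} = - \frac{\left(58 + c\right) \left(- \frac{1}{28}\right)}{5} = - \frac{- \frac{29}{14} - \frac{c}{28}}{5} = \frac{29}{70} + \frac{c}{140}$)
$96 \frac{9069 - 14189}{k{\left(K{\left(2,-10 \right)} \right)} - 3014} = 96 \frac{9069 - 14189}{\left(\frac{29}{70} + \frac{1}{140} \cdot 1\right) - 3014} = 96 \left(- \frac{5120}{\left(\frac{29}{70} + \frac{1}{140}\right) - 3014}\right) = 96 \left(- \frac{5120}{\frac{59}{140} - 3014}\right) = 96 \left(- \frac{5120}{- \frac{421901}{140}}\right) = 96 \left(\left(-5120\right) \left(- \frac{140}{421901}\right)\right) = 96 \cdot \frac{716800}{421901} = \frac{68812800}{421901}$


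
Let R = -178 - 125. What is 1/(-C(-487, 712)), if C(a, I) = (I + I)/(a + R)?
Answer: 395/712 ≈ 0.55478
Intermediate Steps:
R = -303
C(a, I) = 2*I/(-303 + a) (C(a, I) = (I + I)/(a - 303) = (2*I)/(-303 + a) = 2*I/(-303 + a))
1/(-C(-487, 712)) = 1/(-2*712/(-303 - 487)) = 1/(-2*712/(-790)) = 1/(-2*712*(-1)/790) = 1/(-1*(-712/395)) = 1/(712/395) = 395/712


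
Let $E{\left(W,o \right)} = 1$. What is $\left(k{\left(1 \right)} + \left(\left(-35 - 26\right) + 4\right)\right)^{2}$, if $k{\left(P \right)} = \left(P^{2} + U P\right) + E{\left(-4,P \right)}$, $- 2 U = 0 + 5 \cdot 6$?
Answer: $4900$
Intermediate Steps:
$U = -15$ ($U = - \frac{0 + 5 \cdot 6}{2} = - \frac{0 + 30}{2} = \left(- \frac{1}{2}\right) 30 = -15$)
$k{\left(P \right)} = 1 + P^{2} - 15 P$ ($k{\left(P \right)} = \left(P^{2} - 15 P\right) + 1 = 1 + P^{2} - 15 P$)
$\left(k{\left(1 \right)} + \left(\left(-35 - 26\right) + 4\right)\right)^{2} = \left(\left(1 + 1^{2} - 15\right) + \left(\left(-35 - 26\right) + 4\right)\right)^{2} = \left(\left(1 + 1 - 15\right) + \left(-61 + 4\right)\right)^{2} = \left(-13 - 57\right)^{2} = \left(-70\right)^{2} = 4900$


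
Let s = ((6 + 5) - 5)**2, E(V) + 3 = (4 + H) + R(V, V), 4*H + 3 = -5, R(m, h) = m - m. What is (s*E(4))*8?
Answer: -288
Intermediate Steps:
R(m, h) = 0
H = -2 (H = -3/4 + (1/4)*(-5) = -3/4 - 5/4 = -2)
E(V) = -1 (E(V) = -3 + ((4 - 2) + 0) = -3 + (2 + 0) = -3 + 2 = -1)
s = 36 (s = (11 - 5)**2 = 6**2 = 36)
(s*E(4))*8 = (36*(-1))*8 = -36*8 = -288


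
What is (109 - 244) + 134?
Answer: -1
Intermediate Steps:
(109 - 244) + 134 = -135 + 134 = -1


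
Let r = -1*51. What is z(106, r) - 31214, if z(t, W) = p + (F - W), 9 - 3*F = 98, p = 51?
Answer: -93425/3 ≈ -31142.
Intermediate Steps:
F = -89/3 (F = 3 - 1/3*98 = 3 - 98/3 = -89/3 ≈ -29.667)
r = -51
z(t, W) = 64/3 - W (z(t, W) = 51 + (-89/3 - W) = 64/3 - W)
z(106, r) - 31214 = (64/3 - 1*(-51)) - 31214 = (64/3 + 51) - 31214 = 217/3 - 31214 = -93425/3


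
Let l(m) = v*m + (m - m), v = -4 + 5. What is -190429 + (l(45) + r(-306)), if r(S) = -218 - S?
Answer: -190296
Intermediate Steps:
v = 1
l(m) = m (l(m) = 1*m + (m - m) = m + 0 = m)
-190429 + (l(45) + r(-306)) = -190429 + (45 + (-218 - 1*(-306))) = -190429 + (45 + (-218 + 306)) = -190429 + (45 + 88) = -190429 + 133 = -190296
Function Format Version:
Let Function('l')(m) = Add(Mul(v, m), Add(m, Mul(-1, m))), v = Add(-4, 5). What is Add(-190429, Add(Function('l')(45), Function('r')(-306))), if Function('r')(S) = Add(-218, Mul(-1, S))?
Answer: -190296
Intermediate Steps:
v = 1
Function('l')(m) = m (Function('l')(m) = Add(Mul(1, m), Add(m, Mul(-1, m))) = Add(m, 0) = m)
Add(-190429, Add(Function('l')(45), Function('r')(-306))) = Add(-190429, Add(45, Add(-218, Mul(-1, -306)))) = Add(-190429, Add(45, Add(-218, 306))) = Add(-190429, Add(45, 88)) = Add(-190429, 133) = -190296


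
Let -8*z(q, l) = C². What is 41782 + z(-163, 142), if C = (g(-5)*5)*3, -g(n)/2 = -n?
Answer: 77939/2 ≈ 38970.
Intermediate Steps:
g(n) = 2*n (g(n) = -(-2)*n = 2*n)
C = -150 (C = ((2*(-5))*5)*3 = -10*5*3 = -50*3 = -150)
z(q, l) = -5625/2 (z(q, l) = -⅛*(-150)² = -⅛*22500 = -5625/2)
41782 + z(-163, 142) = 41782 - 5625/2 = 77939/2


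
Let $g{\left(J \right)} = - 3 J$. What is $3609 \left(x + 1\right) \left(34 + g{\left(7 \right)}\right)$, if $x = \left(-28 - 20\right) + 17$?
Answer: $-1407510$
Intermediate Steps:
$x = -31$ ($x = -48 + 17 = -31$)
$3609 \left(x + 1\right) \left(34 + g{\left(7 \right)}\right) = 3609 \left(-31 + 1\right) \left(34 - 21\right) = 3609 \left(- 30 \left(34 - 21\right)\right) = 3609 \left(\left(-30\right) 13\right) = 3609 \left(-390\right) = -1407510$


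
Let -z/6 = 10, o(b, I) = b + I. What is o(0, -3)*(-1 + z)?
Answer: 183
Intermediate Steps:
o(b, I) = I + b
z = -60 (z = -6*10 = -60)
o(0, -3)*(-1 + z) = (-3 + 0)*(-1 - 60) = -3*(-61) = 183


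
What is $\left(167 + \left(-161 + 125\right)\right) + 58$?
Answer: $189$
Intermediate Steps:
$\left(167 + \left(-161 + 125\right)\right) + 58 = \left(167 - 36\right) + 58 = 131 + 58 = 189$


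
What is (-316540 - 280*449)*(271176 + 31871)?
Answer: -134025566220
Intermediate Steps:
(-316540 - 280*449)*(271176 + 31871) = (-316540 - 125720)*303047 = -442260*303047 = -134025566220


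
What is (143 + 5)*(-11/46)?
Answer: -814/23 ≈ -35.391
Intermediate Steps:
(143 + 5)*(-11/46) = 148*(-11*1/46) = 148*(-11/46) = -814/23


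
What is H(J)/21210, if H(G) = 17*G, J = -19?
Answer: -323/21210 ≈ -0.015229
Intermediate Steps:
H(J)/21210 = (17*(-19))/21210 = -323*1/21210 = -323/21210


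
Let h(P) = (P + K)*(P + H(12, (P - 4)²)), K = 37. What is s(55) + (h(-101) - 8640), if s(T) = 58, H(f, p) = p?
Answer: -707718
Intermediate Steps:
h(P) = (37 + P)*(P + (-4 + P)²) (h(P) = (P + 37)*(P + (P - 4)²) = (37 + P)*(P + (-4 + P)²))
s(55) + (h(-101) - 8640) = 58 + ((592 + (-101)³ - 243*(-101) + 30*(-101)²) - 8640) = 58 + ((592 - 1030301 + 24543 + 30*10201) - 8640) = 58 + ((592 - 1030301 + 24543 + 306030) - 8640) = 58 + (-699136 - 8640) = 58 - 707776 = -707718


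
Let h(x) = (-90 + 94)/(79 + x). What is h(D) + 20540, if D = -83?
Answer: 20539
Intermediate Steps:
h(x) = 4/(79 + x)
h(D) + 20540 = 4/(79 - 83) + 20540 = 4/(-4) + 20540 = 4*(-¼) + 20540 = -1 + 20540 = 20539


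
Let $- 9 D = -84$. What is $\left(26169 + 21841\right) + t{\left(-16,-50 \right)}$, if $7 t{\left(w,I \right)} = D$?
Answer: $\frac{144034}{3} \approx 48011.0$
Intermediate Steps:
$D = \frac{28}{3}$ ($D = \left(- \frac{1}{9}\right) \left(-84\right) = \frac{28}{3} \approx 9.3333$)
$t{\left(w,I \right)} = \frac{4}{3}$ ($t{\left(w,I \right)} = \frac{1}{7} \cdot \frac{28}{3} = \frac{4}{3}$)
$\left(26169 + 21841\right) + t{\left(-16,-50 \right)} = \left(26169 + 21841\right) + \frac{4}{3} = 48010 + \frac{4}{3} = \frac{144034}{3}$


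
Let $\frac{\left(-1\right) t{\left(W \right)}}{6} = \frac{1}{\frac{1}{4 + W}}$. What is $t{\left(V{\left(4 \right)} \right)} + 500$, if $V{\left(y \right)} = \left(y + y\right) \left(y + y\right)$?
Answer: $92$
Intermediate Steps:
$V{\left(y \right)} = 4 y^{2}$ ($V{\left(y \right)} = 2 y 2 y = 4 y^{2}$)
$t{\left(W \right)} = -24 - 6 W$ ($t{\left(W \right)} = - \frac{6}{\frac{1}{4 + W}} = - 6 \left(4 + W\right) = -24 - 6 W$)
$t{\left(V{\left(4 \right)} \right)} + 500 = \left(-24 - 6 \cdot 4 \cdot 4^{2}\right) + 500 = \left(-24 - 6 \cdot 4 \cdot 16\right) + 500 = \left(-24 - 384\right) + 500 = -408 + 500 = 92$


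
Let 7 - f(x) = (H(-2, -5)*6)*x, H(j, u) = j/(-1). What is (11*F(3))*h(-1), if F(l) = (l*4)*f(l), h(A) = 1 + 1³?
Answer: -7656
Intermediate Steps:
H(j, u) = -j (H(j, u) = j*(-1) = -j)
f(x) = 7 - 12*x (f(x) = 7 - -1*(-2)*6*x = 7 - 2*6*x = 7 - 12*x)
h(A) = 2 (h(A) = 1 + 1 = 2)
F(l) = 4*l*(7 - 12*l) (F(l) = (l*4)*(7 - 12*l) = (4*l)*(7 - 12*l) = 4*l*(7 - 12*l))
(11*F(3))*h(-1) = (11*(4*3*(7 - 12*3)))*2 = (11*(4*3*(7 - 36)))*2 = (11*(4*3*(-29)))*2 = (11*(-348))*2 = -3828*2 = -7656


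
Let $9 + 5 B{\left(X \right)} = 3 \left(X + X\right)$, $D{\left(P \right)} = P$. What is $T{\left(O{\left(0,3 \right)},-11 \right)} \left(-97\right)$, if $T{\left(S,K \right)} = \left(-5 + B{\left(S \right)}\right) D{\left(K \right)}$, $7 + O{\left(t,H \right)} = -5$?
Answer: $- \frac{113102}{5} \approx -22620.0$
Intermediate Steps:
$O{\left(t,H \right)} = -12$ ($O{\left(t,H \right)} = -7 - 5 = -12$)
$B{\left(X \right)} = - \frac{9}{5} + \frac{6 X}{5}$ ($B{\left(X \right)} = - \frac{9}{5} + \frac{3 \left(X + X\right)}{5} = - \frac{9}{5} + \frac{3 \cdot 2 X}{5} = - \frac{9}{5} + \frac{6 X}{5}$)
$T{\left(S,K \right)} = K \left(- \frac{34}{5} + \frac{6 S}{5}\right)$ ($T{\left(S,K \right)} = \left(-5 + \left(- \frac{9}{5} + \frac{6 S}{5}\right)\right) K = \left(- \frac{34}{5} + \frac{6 S}{5}\right) K = K \left(- \frac{34}{5} + \frac{6 S}{5}\right)$)
$T{\left(O{\left(0,3 \right)},-11 \right)} \left(-97\right) = \frac{2}{5} \left(-11\right) \left(-17 + 3 \left(-12\right)\right) \left(-97\right) = \frac{2}{5} \left(-11\right) \left(-17 - 36\right) \left(-97\right) = \frac{2}{5} \left(-11\right) \left(-53\right) \left(-97\right) = \frac{1166}{5} \left(-97\right) = - \frac{113102}{5}$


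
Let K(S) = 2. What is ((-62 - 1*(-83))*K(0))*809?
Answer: 33978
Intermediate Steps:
((-62 - 1*(-83))*K(0))*809 = ((-62 - 1*(-83))*2)*809 = ((-62 + 83)*2)*809 = (21*2)*809 = 42*809 = 33978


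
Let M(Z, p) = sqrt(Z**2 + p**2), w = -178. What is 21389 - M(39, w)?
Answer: 21389 - sqrt(33205) ≈ 21207.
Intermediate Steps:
21389 - M(39, w) = 21389 - sqrt(39**2 + (-178)**2) = 21389 - sqrt(1521 + 31684) = 21389 - sqrt(33205)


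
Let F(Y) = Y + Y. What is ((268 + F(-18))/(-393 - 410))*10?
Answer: -2320/803 ≈ -2.8892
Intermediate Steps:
F(Y) = 2*Y
((268 + F(-18))/(-393 - 410))*10 = ((268 + 2*(-18))/(-393 - 410))*10 = ((268 - 36)/(-803))*10 = (232*(-1/803))*10 = -232/803*10 = -2320/803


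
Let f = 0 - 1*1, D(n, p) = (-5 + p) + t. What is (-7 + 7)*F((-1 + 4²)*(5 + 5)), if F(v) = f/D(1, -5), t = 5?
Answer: 0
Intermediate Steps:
D(n, p) = p (D(n, p) = (-5 + p) + 5 = p)
f = -1 (f = 0 - 1 = -1)
F(v) = ⅕ (F(v) = -1/(-5) = -1*(-⅕) = ⅕)
(-7 + 7)*F((-1 + 4²)*(5 + 5)) = (-7 + 7)*(⅕) = 0*(⅕) = 0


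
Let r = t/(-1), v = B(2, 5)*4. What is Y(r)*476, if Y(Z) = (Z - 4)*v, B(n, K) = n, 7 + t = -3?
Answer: 22848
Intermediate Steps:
t = -10 (t = -7 - 3 = -10)
v = 8 (v = 2*4 = 8)
r = 10 (r = -10/(-1) = -10*(-1) = 10)
Y(Z) = -32 + 8*Z (Y(Z) = (Z - 4)*8 = (-4 + Z)*8 = -32 + 8*Z)
Y(r)*476 = (-32 + 8*10)*476 = (-32 + 80)*476 = 48*476 = 22848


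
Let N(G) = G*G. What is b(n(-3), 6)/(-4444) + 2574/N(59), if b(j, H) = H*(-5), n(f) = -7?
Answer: 5771643/7734782 ≈ 0.74619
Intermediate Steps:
b(j, H) = -5*H
N(G) = G**2
b(n(-3), 6)/(-4444) + 2574/N(59) = -5*6/(-4444) + 2574/(59**2) = -30*(-1/4444) + 2574/3481 = 15/2222 + 2574*(1/3481) = 15/2222 + 2574/3481 = 5771643/7734782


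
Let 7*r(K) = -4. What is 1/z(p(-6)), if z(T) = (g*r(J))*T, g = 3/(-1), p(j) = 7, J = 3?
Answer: 1/12 ≈ 0.083333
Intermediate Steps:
r(K) = -4/7 (r(K) = (⅐)*(-4) = -4/7)
g = -3 (g = 3*(-1) = -3)
z(T) = 12*T/7 (z(T) = (-3*(-4/7))*T = 12*T/7)
1/z(p(-6)) = 1/((12/7)*7) = 1/12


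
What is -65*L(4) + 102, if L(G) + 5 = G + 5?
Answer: -158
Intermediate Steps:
L(G) = G (L(G) = -5 + (G + 5) = -5 + (5 + G) = G)
-65*L(4) + 102 = -65*4 + 102 = -260 + 102 = -158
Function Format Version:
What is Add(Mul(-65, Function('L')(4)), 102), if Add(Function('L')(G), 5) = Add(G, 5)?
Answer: -158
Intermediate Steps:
Function('L')(G) = G (Function('L')(G) = Add(-5, Add(G, 5)) = Add(-5, Add(5, G)) = G)
Add(Mul(-65, Function('L')(4)), 102) = Add(Mul(-65, 4), 102) = Add(-260, 102) = -158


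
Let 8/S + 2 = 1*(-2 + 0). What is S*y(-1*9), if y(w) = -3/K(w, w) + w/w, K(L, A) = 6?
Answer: -1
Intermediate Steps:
S = -2 (S = 8/(-2 + 1*(-2 + 0)) = 8/(-2 + 1*(-2)) = 8/(-2 - 2) = 8/(-4) = 8*(-1/4) = -2)
y(w) = 1/2 (y(w) = -3/6 + w/w = -3*1/6 + 1 = -1/2 + 1 = 1/2)
S*y(-1*9) = -2*1/2 = -1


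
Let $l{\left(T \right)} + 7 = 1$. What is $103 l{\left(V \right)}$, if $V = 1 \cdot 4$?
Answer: $-618$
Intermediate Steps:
$V = 4$
$l{\left(T \right)} = -6$ ($l{\left(T \right)} = -7 + 1 = -6$)
$103 l{\left(V \right)} = 103 \left(-6\right) = -618$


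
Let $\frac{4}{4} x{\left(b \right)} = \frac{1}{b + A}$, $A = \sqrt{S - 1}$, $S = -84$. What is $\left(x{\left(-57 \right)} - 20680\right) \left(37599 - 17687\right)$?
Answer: $- \frac{686438094212}{1667} - \frac{9956 i \sqrt{85}}{1667} \approx -4.1178 \cdot 10^{8} - 55.063 i$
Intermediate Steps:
$A = i \sqrt{85}$ ($A = \sqrt{-84 - 1} = \sqrt{-85} = i \sqrt{85} \approx 9.2195 i$)
$x{\left(b \right)} = \frac{1}{b + i \sqrt{85}}$
$\left(x{\left(-57 \right)} - 20680\right) \left(37599 - 17687\right) = \left(\frac{1}{-57 + i \sqrt{85}} - 20680\right) \left(37599 - 17687\right) = \left(-20680 + \frac{1}{-57 + i \sqrt{85}}\right) 19912 = -411780160 + \frac{19912}{-57 + i \sqrt{85}}$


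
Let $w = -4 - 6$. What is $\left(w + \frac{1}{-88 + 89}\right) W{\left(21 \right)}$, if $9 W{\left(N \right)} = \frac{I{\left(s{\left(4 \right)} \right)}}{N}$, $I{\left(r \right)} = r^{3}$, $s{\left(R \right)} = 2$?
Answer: $- \frac{8}{21} \approx -0.38095$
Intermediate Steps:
$W{\left(N \right)} = \frac{8}{9 N}$ ($W{\left(N \right)} = \frac{2^{3} \frac{1}{N}}{9} = \frac{8 \frac{1}{N}}{9} = \frac{8}{9 N}$)
$w = -10$ ($w = -4 - 6 = -10$)
$\left(w + \frac{1}{-88 + 89}\right) W{\left(21 \right)} = \left(-10 + \frac{1}{-88 + 89}\right) \frac{8}{9 \cdot 21} = \left(-10 + 1^{-1}\right) \frac{8}{9} \cdot \frac{1}{21} = \left(-10 + 1\right) \frac{8}{189} = \left(-9\right) \frac{8}{189} = - \frac{8}{21}$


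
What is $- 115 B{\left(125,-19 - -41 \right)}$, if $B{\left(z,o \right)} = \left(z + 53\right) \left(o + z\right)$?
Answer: $-3009090$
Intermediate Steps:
$B{\left(z,o \right)} = \left(53 + z\right) \left(o + z\right)$
$- 115 B{\left(125,-19 - -41 \right)} = - 115 \left(125^{2} + 53 \left(-19 - -41\right) + 53 \cdot 125 + \left(-19 - -41\right) 125\right) = - 115 \left(15625 + 53 \left(-19 + 41\right) + 6625 + \left(-19 + 41\right) 125\right) = - 115 \left(15625 + 53 \cdot 22 + 6625 + 22 \cdot 125\right) = - 115 \left(15625 + 1166 + 6625 + 2750\right) = \left(-115\right) 26166 = -3009090$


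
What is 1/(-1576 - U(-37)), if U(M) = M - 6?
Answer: -1/1533 ≈ -0.00065232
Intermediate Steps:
U(M) = -6 + M
1/(-1576 - U(-37)) = 1/(-1576 - (-6 - 37)) = 1/(-1576 - 1*(-43)) = 1/(-1576 + 43) = 1/(-1533) = -1/1533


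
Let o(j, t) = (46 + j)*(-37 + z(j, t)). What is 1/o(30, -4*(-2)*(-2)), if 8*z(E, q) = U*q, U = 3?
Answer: -1/3268 ≈ -0.00030600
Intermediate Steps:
z(E, q) = 3*q/8 (z(E, q) = (3*q)/8 = 3*q/8)
o(j, t) = (-37 + 3*t/8)*(46 + j) (o(j, t) = (46 + j)*(-37 + 3*t/8) = (-37 + 3*t/8)*(46 + j))
1/o(30, -4*(-2)*(-2)) = 1/(-1702 - 37*30 + 69*(-4*(-2)*(-2))/4 + (3/8)*30*(-4*(-2)*(-2))) = 1/(-1702 - 1110 + 69*(8*(-2))/4 + (3/8)*30*(8*(-2))) = 1/(-1702 - 1110 + (69/4)*(-16) + (3/8)*30*(-16)) = 1/(-1702 - 1110 - 276 - 180) = 1/(-3268) = -1/3268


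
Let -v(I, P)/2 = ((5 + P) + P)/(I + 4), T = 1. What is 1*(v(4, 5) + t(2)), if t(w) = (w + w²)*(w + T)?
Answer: 57/4 ≈ 14.250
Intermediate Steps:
t(w) = (1 + w)*(w + w²) (t(w) = (w + w²)*(w + 1) = (w + w²)*(1 + w) = (1 + w)*(w + w²))
v(I, P) = -2*(5 + 2*P)/(4 + I) (v(I, P) = -2*((5 + P) + P)/(I + 4) = -2*(5 + 2*P)/(4 + I))
1*(v(4, 5) + t(2)) = 1*(2*(-5 - 2*5)/(4 + 4) + 2*(1 + 2² + 2*2)) = 1*(2*(-5 - 10)/8 + 2*(1 + 4 + 4)) = 1*(2*(⅛)*(-15) + 2*9) = 1*(-15/4 + 18) = 1*(57/4) = 57/4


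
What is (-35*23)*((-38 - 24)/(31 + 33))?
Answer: 24955/32 ≈ 779.84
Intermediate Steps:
(-35*23)*((-38 - 24)/(31 + 33)) = -(-49910)/64 = -805*(-31/32) = 24955/32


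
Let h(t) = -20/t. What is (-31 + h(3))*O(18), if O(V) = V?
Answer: -678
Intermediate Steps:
(-31 + h(3))*O(18) = (-31 - 20/3)*18 = -113/3*18 = -678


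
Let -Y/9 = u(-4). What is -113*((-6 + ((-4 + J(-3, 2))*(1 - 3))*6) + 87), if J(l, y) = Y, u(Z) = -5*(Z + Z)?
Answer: -502737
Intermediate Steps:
u(Z) = -10*Z
Y = -360 (Y = -(-90)*(-4) = -9*40 = -360)
J(l, y) = -360
-113*((-6 + ((-4 + J(-3, 2))*(1 - 3))*6) + 87) = -113*((-6 + ((-4 - 360)*(1 - 3))*6) + 87) = -113*((-6 - 364*(-2)*6) + 87) = -113*((-6 + 728*6) + 87) = -113*((-6 + 4368) + 87) = -113*(4362 + 87) = -113*4449 = -502737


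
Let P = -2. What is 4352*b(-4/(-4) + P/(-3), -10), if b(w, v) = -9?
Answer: -39168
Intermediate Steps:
4352*b(-4/(-4) + P/(-3), -10) = 4352*(-9) = -39168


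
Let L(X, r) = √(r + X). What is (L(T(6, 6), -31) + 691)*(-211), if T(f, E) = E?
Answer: -145801 - 1055*I ≈ -1.458e+5 - 1055.0*I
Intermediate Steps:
L(X, r) = √(X + r)
(L(T(6, 6), -31) + 691)*(-211) = (√(6 - 31) + 691)*(-211) = (√(-25) + 691)*(-211) = (5*I + 691)*(-211) = (691 + 5*I)*(-211) = -145801 - 1055*I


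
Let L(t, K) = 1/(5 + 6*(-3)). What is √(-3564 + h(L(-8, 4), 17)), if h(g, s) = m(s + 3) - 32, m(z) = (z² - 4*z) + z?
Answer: 2*I*√814 ≈ 57.061*I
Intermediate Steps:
L(t, K) = -1/13 (L(t, K) = 1/(5 - 18) = 1/(-13) = -1/13)
m(z) = z² - 3*z
h(g, s) = -32 + s*(3 + s) (h(g, s) = (s + 3)*(-3 + (s + 3)) - 32 = (3 + s)*(-3 + (3 + s)) - 32 = (3 + s)*s - 32 = s*(3 + s) - 32 = -32 + s*(3 + s))
√(-3564 + h(L(-8, 4), 17)) = √(-3564 + (-32 + 17*(3 + 17))) = √(-3564 + (-32 + 17*20)) = √(-3564 + (-32 + 340)) = √(-3564 + 308) = √(-3256) = 2*I*√814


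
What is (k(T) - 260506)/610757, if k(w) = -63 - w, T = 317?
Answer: -260886/610757 ≈ -0.42715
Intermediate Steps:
(k(T) - 260506)/610757 = ((-63 - 1*317) - 260506)/610757 = ((-63 - 317) - 260506)*(1/610757) = (-380 - 260506)*(1/610757) = -260886*1/610757 = -260886/610757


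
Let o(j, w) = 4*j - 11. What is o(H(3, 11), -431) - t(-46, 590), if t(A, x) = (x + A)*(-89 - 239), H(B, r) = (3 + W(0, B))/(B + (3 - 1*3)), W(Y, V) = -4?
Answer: 535259/3 ≈ 1.7842e+5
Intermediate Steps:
H(B, r) = -1/B (H(B, r) = (3 - 4)/(B + (3 - 1*3)) = -1/(B + (3 - 3)) = -1/(B + 0) = -1/B)
t(A, x) = -328*A - 328*x (t(A, x) = (A + x)*(-328) = -328*A - 328*x)
o(j, w) = -11 + 4*j
o(H(3, 11), -431) - t(-46, 590) = (-11 + 4*(-1/3)) - (-328*(-46) - 328*590) = (-11 + 4*(-1*1/3)) - (15088 - 193520) = (-11 + 4*(-1/3)) - 1*(-178432) = (-11 - 4/3) + 178432 = -37/3 + 178432 = 535259/3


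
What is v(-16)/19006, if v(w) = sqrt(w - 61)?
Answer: I*sqrt(77)/19006 ≈ 0.00046169*I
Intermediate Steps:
v(w) = sqrt(-61 + w)
v(-16)/19006 = sqrt(-61 - 16)/19006 = sqrt(-77)*(1/19006) = (I*sqrt(77))*(1/19006) = I*sqrt(77)/19006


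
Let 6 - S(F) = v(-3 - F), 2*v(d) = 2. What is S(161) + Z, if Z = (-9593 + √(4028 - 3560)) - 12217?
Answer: -21805 + 6*√13 ≈ -21783.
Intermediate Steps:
v(d) = 1 (v(d) = (½)*2 = 1)
S(F) = 5 (S(F) = 6 - 1*1 = 6 - 1 = 5)
Z = -21810 + 6*√13 (Z = (-9593 + √468) - 12217 = (-9593 + 6*√13) - 12217 = -21810 + 6*√13 ≈ -21788.)
S(161) + Z = 5 + (-21810 + 6*√13) = -21805 + 6*√13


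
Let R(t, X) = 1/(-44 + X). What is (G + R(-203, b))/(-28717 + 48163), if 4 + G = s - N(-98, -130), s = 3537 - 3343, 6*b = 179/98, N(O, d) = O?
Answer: 1233166/83271013 ≈ 0.014809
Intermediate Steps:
b = 179/588 (b = (179/98)/6 = (179*(1/98))/6 = (1/6)*(179/98) = 179/588 ≈ 0.30442)
s = 194
G = 288 (G = -4 + (194 - 1*(-98)) = -4 + (194 + 98) = -4 + 292 = 288)
(G + R(-203, b))/(-28717 + 48163) = (288 + 1/(-44 + 179/588))/(-28717 + 48163) = (288 + 1/(-25693/588))/19446 = (288 - 588/25693)*(1/19446) = (7398996/25693)*(1/19446) = 1233166/83271013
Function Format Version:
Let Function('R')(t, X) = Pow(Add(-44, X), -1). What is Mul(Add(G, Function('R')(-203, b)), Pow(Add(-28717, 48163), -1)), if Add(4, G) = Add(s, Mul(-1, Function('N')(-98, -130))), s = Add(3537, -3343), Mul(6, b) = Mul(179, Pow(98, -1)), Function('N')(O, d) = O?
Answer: Rational(1233166, 83271013) ≈ 0.014809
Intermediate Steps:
b = Rational(179, 588) (b = Mul(Rational(1, 6), Mul(179, Pow(98, -1))) = Mul(Rational(1, 6), Mul(179, Rational(1, 98))) = Mul(Rational(1, 6), Rational(179, 98)) = Rational(179, 588) ≈ 0.30442)
s = 194
G = 288 (G = Add(-4, Add(194, Mul(-1, -98))) = Add(-4, Add(194, 98)) = Add(-4, 292) = 288)
Mul(Add(G, Function('R')(-203, b)), Pow(Add(-28717, 48163), -1)) = Mul(Add(288, Pow(Add(-44, Rational(179, 588)), -1)), Pow(Add(-28717, 48163), -1)) = Mul(Add(288, Pow(Rational(-25693, 588), -1)), Pow(19446, -1)) = Mul(Add(288, Rational(-588, 25693)), Rational(1, 19446)) = Mul(Rational(7398996, 25693), Rational(1, 19446)) = Rational(1233166, 83271013)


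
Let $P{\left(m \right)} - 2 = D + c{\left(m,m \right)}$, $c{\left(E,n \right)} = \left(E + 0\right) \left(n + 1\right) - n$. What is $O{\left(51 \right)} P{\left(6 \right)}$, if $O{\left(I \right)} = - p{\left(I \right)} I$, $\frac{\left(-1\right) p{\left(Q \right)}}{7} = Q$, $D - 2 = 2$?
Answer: $764694$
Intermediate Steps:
$D = 4$ ($D = 2 + 2 = 4$)
$p{\left(Q \right)} = - 7 Q$
$c{\left(E,n \right)} = - n + E \left(1 + n\right)$ ($c{\left(E,n \right)} = E \left(1 + n\right) - n = - n + E \left(1 + n\right)$)
$P{\left(m \right)} = 6 + m^{2}$ ($P{\left(m \right)} = 2 + \left(4 + \left(m - m + m m\right)\right) = 2 + \left(4 + \left(m - m + m^{2}\right)\right) = 2 + \left(4 + m^{2}\right) = 6 + m^{2}$)
$O{\left(I \right)} = 7 I^{2}$ ($O{\left(I \right)} = - \left(-7\right) I I = 7 I I = 7 I^{2}$)
$O{\left(51 \right)} P{\left(6 \right)} = 7 \cdot 51^{2} \left(6 + 6^{2}\right) = 7 \cdot 2601 \left(6 + 36\right) = 18207 \cdot 42 = 764694$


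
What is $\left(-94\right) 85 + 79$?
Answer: $-7911$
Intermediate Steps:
$\left(-94\right) 85 + 79 = -7990 + 79 = -7911$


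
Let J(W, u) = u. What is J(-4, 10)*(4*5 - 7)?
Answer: 130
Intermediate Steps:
J(-4, 10)*(4*5 - 7) = 10*(4*5 - 7) = 10*(20 - 7) = 10*13 = 130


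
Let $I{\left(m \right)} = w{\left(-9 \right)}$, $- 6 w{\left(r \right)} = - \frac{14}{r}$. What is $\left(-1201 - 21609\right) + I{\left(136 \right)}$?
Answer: $- \frac{615877}{27} \approx -22810.0$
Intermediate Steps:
$w{\left(r \right)} = \frac{7}{3 r}$ ($w{\left(r \right)} = - \frac{\left(-14\right) \frac{1}{r}}{6} = \frac{7}{3 r}$)
$I{\left(m \right)} = - \frac{7}{27}$ ($I{\left(m \right)} = \frac{7}{3 \left(-9\right)} = \frac{7}{3} \left(- \frac{1}{9}\right) = - \frac{7}{27}$)
$\left(-1201 - 21609\right) + I{\left(136 \right)} = \left(-1201 - 21609\right) - \frac{7}{27} = -22810 - \frac{7}{27} = - \frac{615877}{27}$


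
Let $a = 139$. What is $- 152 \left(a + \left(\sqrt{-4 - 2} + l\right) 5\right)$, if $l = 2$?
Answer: $-22648 - 760 i \sqrt{6} \approx -22648.0 - 1861.6 i$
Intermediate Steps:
$- 152 \left(a + \left(\sqrt{-4 - 2} + l\right) 5\right) = - 152 \left(139 + \left(\sqrt{-4 - 2} + 2\right) 5\right) = - 152 \left(139 + \left(\sqrt{-6} + 2\right) 5\right) = - 152 \left(139 + \left(i \sqrt{6} + 2\right) 5\right) = - 152 \left(139 + \left(2 + i \sqrt{6}\right) 5\right) = - 152 \left(139 + \left(10 + 5 i \sqrt{6}\right)\right) = - 152 \left(149 + 5 i \sqrt{6}\right) = -22648 - 760 i \sqrt{6}$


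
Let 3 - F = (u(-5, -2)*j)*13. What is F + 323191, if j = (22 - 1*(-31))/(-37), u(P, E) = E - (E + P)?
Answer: 11961623/37 ≈ 3.2329e+5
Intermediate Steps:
u(P, E) = -P (u(P, E) = E + (-E - P) = -P)
j = -53/37 (j = (22 + 31)*(-1/37) = 53*(-1/37) = -53/37 ≈ -1.4324)
F = 3556/37 (F = 3 - -1*(-5)*(-53/37)*13 = 3 - 5*(-53/37)*13 = 3 - (-265)*13/37 = 3 - 1*(-3445/37) = 3 + 3445/37 = 3556/37 ≈ 96.108)
F + 323191 = 3556/37 + 323191 = 11961623/37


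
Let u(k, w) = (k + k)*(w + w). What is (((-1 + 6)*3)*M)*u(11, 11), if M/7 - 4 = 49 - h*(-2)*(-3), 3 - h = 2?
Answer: 2388540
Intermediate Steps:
h = 1 (h = 3 - 1*2 = 3 - 2 = 1)
u(k, w) = 4*k*w (u(k, w) = (2*k)*(2*w) = 4*k*w)
M = 329 (M = 28 + 7*(49 - 1*(-2)*(-3)) = 28 + 7*(49 - (-2)*(-3)) = 28 + 7*(49 - 1*6) = 28 + 7*(49 - 6) = 28 + 7*43 = 28 + 301 = 329)
(((-1 + 6)*3)*M)*u(11, 11) = (((-1 + 6)*3)*329)*(4*11*11) = ((5*3)*329)*484 = (15*329)*484 = 4935*484 = 2388540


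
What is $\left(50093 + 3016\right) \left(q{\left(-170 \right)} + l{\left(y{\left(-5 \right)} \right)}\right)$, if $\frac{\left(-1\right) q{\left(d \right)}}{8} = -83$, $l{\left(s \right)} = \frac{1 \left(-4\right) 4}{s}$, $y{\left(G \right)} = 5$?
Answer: $\frac{175472136}{5} \approx 3.5094 \cdot 10^{7}$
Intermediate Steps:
$l{\left(s \right)} = - \frac{16}{s}$ ($l{\left(s \right)} = \frac{\left(-4\right) 4}{s} = - \frac{16}{s}$)
$q{\left(d \right)} = 664$ ($q{\left(d \right)} = \left(-8\right) \left(-83\right) = 664$)
$\left(50093 + 3016\right) \left(q{\left(-170 \right)} + l{\left(y{\left(-5 \right)} \right)}\right) = \left(50093 + 3016\right) \left(664 - \frac{16}{5}\right) = 53109 \left(664 - \frac{16}{5}\right) = 53109 \cdot \frac{3304}{5} = \frac{175472136}{5}$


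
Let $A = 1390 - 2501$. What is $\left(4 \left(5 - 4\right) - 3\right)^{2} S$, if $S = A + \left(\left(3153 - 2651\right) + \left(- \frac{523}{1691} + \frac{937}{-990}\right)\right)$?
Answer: $- \frac{1021623047}{1674090} \approx -610.26$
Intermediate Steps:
$A = -1111$
$S = - \frac{1021623047}{1674090}$ ($S = -1111 + \left(\left(3153 - 2651\right) + \left(- \frac{523}{1691} + \frac{937}{-990}\right)\right) = -1111 + \left(502 + \left(\left(-523\right) \frac{1}{1691} + 937 \left(- \frac{1}{990}\right)\right)\right) = -1111 + \left(502 - \frac{2102237}{1674090}\right) = -1111 + \frac{838290943}{1674090} = - \frac{1021623047}{1674090} \approx -610.26$)
$\left(4 \left(5 - 4\right) - 3\right)^{2} S = \left(4 \left(5 - 4\right) - 3\right)^{2} \left(- \frac{1021623047}{1674090}\right) = \left(4 \cdot 1 - 3\right)^{2} \left(- \frac{1021623047}{1674090}\right) = \left(4 - 3\right)^{2} \left(- \frac{1021623047}{1674090}\right) = 1^{2} \left(- \frac{1021623047}{1674090}\right) = 1 \left(- \frac{1021623047}{1674090}\right) = - \frac{1021623047}{1674090}$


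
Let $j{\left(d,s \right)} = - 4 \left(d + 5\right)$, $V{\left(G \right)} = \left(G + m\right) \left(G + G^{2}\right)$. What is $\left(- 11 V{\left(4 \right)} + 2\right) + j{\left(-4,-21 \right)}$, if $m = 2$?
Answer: $-1322$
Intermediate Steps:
$V{\left(G \right)} = \left(2 + G\right) \left(G + G^{2}\right)$ ($V{\left(G \right)} = \left(G + 2\right) \left(G + G^{2}\right) = \left(2 + G\right) \left(G + G^{2}\right)$)
$j{\left(d,s \right)} = -20 - 4 d$ ($j{\left(d,s \right)} = - 4 \left(5 + d\right) = -20 - 4 d$)
$\left(- 11 V{\left(4 \right)} + 2\right) + j{\left(-4,-21 \right)} = \left(- 11 \cdot 4 \left(2 + 4^{2} + 3 \cdot 4\right) + 2\right) - 4 = \left(- 11 \cdot 4 \left(2 + 16 + 12\right) + 2\right) + \left(-20 + 16\right) = \left(- 11 \cdot 4 \cdot 30 + 2\right) - 4 = \left(\left(-11\right) 120 + 2\right) - 4 = \left(-1320 + 2\right) - 4 = -1318 - 4 = -1322$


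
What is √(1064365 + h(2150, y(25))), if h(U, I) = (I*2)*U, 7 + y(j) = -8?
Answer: √999865 ≈ 999.93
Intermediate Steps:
y(j) = -15 (y(j) = -7 - 8 = -15)
h(U, I) = 2*I*U (h(U, I) = (2*I)*U = 2*I*U)
√(1064365 + h(2150, y(25))) = √(1064365 + 2*(-15)*2150) = √(1064365 - 64500) = √999865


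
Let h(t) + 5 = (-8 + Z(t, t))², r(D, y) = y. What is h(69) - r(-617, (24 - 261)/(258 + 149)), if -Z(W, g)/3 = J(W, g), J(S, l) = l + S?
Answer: 72478390/407 ≈ 1.7808e+5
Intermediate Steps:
J(S, l) = S + l
Z(W, g) = -3*W - 3*g (Z(W, g) = -3*(W + g) = -3*W - 3*g)
h(t) = -5 + (-8 - 6*t)² (h(t) = -5 + (-8 + (-3*t - 3*t))² = -5 + (-8 - 6*t)²)
h(69) - r(-617, (24 - 261)/(258 + 149)) = (-5 + 4*(4 + 3*69)²) - (24 - 261)/(258 + 149) = (-5 + 4*(4 + 207)²) - (-237)/407 = (-5 + 4*211²) - (-237)/407 = (-5 + 4*44521) - 1*(-237/407) = (-5 + 178084) + 237/407 = 178079 + 237/407 = 72478390/407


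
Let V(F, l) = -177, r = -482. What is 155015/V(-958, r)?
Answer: -155015/177 ≈ -875.79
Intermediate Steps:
155015/V(-958, r) = 155015/(-177) = 155015*(-1/177) = -155015/177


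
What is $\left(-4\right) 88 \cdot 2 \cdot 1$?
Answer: $-704$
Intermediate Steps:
$\left(-4\right) 88 \cdot 2 \cdot 1 = \left(-352\right) 2 = -704$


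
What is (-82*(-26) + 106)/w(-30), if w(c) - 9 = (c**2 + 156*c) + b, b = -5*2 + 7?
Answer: -373/629 ≈ -0.59301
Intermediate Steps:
b = -3 (b = -10 + 7 = -3)
w(c) = 6 + c**2 + 156*c (w(c) = 9 + ((c**2 + 156*c) - 3) = 9 + (-3 + c**2 + 156*c) = 6 + c**2 + 156*c)
(-82*(-26) + 106)/w(-30) = (-82*(-26) + 106)/(6 + (-30)**2 + 156*(-30)) = (2132 + 106)/(6 + 900 - 4680) = 2238/(-3774) = 2238*(-1/3774) = -373/629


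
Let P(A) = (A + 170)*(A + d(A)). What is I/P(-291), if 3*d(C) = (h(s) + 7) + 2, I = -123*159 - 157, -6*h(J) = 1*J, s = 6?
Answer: -59142/104665 ≈ -0.56506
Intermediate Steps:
h(J) = -J/6
I = -19714 (I = -19557 - 157 = -19714)
d(C) = 8/3 (d(C) = ((-⅙*6 + 7) + 2)/3 = ((-1 + 7) + 2)/3 = (6 + 2)/3 = (⅓)*8 = 8/3)
P(A) = (170 + A)*(8/3 + A) (P(A) = (A + 170)*(A + 8/3) = (170 + A)*(8/3 + A))
I/P(-291) = -19714/(1360/3 + (-291)² + (518/3)*(-291)) = -19714/(1360/3 + 84681 - 50246) = -19714/104665/3 = -19714*3/104665 = -59142/104665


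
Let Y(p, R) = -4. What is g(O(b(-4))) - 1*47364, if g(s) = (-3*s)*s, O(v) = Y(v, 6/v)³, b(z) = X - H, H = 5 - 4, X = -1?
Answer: -59652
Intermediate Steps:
H = 1
b(z) = -2 (b(z) = -1 - 1*1 = -1 - 1 = -2)
O(v) = -64 (O(v) = (-4)³ = -64)
g(s) = -3*s²
g(O(b(-4))) - 1*47364 = -3*(-64)² - 1*47364 = -3*4096 - 47364 = -12288 - 47364 = -59652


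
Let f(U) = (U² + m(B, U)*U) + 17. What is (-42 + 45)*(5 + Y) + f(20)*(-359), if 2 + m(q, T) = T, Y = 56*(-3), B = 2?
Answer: -279432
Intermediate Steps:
Y = -168
m(q, T) = -2 + T
f(U) = 17 + U² + U*(-2 + U) (f(U) = (U² + (-2 + U)*U) + 17 = (U² + U*(-2 + U)) + 17 = 17 + U² + U*(-2 + U))
(-42 + 45)*(5 + Y) + f(20)*(-359) = (-42 + 45)*(5 - 168) + (17 + 20² + 20*(-2 + 20))*(-359) = 3*(-163) + (17 + 400 + 20*18)*(-359) = -489 + (17 + 400 + 360)*(-359) = -489 + 777*(-359) = -489 - 278943 = -279432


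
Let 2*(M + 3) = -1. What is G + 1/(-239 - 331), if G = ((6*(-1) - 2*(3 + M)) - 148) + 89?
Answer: -36481/570 ≈ -64.002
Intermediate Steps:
M = -7/2 (M = -3 + (1/2)*(-1) = -3 - 1/2 = -7/2 ≈ -3.5000)
G = -64 (G = ((6*(-1) - 2*(3 - 7/2)) - 148) + 89 = ((-6 - 2*(-1/2)) - 148) + 89 = ((-6 + 1) - 148) + 89 = (-5 - 148) + 89 = -153 + 89 = -64)
G + 1/(-239 - 331) = -64 + 1/(-239 - 331) = -64 + 1/(-570) = -64 - 1/570 = -36481/570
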